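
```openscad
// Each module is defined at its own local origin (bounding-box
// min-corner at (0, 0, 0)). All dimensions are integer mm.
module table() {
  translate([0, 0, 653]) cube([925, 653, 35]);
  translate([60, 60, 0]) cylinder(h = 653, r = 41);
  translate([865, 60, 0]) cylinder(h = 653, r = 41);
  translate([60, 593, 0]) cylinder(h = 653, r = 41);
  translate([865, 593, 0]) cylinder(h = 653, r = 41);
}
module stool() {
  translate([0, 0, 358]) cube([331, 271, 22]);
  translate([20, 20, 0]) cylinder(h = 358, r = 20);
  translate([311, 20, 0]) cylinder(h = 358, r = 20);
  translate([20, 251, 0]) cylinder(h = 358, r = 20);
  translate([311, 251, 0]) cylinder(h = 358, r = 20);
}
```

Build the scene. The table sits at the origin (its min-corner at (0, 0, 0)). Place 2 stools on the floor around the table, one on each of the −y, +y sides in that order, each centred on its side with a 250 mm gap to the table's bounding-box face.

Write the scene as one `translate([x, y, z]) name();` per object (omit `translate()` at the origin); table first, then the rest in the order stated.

table();
translate([297, -521, 0]) stool();
translate([297, 903, 0]) stool();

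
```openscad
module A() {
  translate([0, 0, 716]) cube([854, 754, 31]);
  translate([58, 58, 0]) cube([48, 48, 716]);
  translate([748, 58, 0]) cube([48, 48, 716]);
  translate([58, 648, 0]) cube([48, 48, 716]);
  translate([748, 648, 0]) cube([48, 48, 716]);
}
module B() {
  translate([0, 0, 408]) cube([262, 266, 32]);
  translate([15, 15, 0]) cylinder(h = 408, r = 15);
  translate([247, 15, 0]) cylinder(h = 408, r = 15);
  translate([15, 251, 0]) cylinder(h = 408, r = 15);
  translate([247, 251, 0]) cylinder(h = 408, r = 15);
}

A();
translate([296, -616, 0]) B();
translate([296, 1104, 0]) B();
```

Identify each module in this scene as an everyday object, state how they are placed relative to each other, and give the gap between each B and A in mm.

A is a table. B is a stool. Two stools sit around the table at the −y, +y sides. The gap between each stool and the table is 350 mm.

Each stool's nearest face is 350 mm from the table's bounding box.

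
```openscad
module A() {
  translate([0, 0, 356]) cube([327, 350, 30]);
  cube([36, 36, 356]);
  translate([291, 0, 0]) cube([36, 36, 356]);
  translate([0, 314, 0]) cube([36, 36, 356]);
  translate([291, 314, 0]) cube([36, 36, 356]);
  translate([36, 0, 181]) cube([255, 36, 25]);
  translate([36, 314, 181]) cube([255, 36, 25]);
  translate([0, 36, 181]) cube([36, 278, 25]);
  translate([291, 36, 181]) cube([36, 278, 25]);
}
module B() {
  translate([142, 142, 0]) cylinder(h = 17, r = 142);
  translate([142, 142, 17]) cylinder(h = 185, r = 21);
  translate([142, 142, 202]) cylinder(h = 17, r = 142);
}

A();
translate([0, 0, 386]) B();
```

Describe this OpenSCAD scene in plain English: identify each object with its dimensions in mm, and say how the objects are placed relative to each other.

A is a four-legged stool. The seat is 327×350 mm, 30 mm thick, top at z = 386 mm. It stands on four square legs, each 36×36 mm in cross-section, from z = 0 to the seat underside, each flush with a corner of the seat. Four stretchers, 36 mm wide and 25 mm tall, connect adjacent legs with their undersides at z = 181 mm, each running between the inner faces of the legs it joins and aligned with the legs' outer faces on the other axis.

B is a spool: two coaxial disc flanges of radius 142 mm and thickness 17 mm, joined by a core cylinder of radius 21 mm and height 185 mm. The lower flange rests on z = 0 and the three cylinders share a vertical axis.

The spool is on top of the stool.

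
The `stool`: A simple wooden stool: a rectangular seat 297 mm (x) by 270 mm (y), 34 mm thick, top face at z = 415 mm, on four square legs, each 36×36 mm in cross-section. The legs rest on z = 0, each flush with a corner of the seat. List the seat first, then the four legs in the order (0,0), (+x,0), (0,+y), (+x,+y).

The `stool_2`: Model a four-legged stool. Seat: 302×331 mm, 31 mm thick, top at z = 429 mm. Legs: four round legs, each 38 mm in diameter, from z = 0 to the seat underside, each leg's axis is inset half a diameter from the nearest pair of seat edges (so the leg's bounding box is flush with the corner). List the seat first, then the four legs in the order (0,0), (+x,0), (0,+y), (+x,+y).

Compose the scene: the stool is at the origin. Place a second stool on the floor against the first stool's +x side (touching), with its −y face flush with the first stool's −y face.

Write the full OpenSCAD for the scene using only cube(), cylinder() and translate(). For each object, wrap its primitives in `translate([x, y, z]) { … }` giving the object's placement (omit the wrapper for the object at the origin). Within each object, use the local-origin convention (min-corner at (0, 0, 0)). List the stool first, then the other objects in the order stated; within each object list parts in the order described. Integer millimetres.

translate([0, 0, 381]) cube([297, 270, 34]);
cube([36, 36, 381]);
translate([261, 0, 0]) cube([36, 36, 381]);
translate([0, 234, 0]) cube([36, 36, 381]);
translate([261, 234, 0]) cube([36, 36, 381]);
translate([297, 0, 0]) {
  translate([0, 0, 398]) cube([302, 331, 31]);
  translate([19, 19, 0]) cylinder(h = 398, r = 19);
  translate([283, 19, 0]) cylinder(h = 398, r = 19);
  translate([19, 312, 0]) cylinder(h = 398, r = 19);
  translate([283, 312, 0]) cylinder(h = 398, r = 19);
}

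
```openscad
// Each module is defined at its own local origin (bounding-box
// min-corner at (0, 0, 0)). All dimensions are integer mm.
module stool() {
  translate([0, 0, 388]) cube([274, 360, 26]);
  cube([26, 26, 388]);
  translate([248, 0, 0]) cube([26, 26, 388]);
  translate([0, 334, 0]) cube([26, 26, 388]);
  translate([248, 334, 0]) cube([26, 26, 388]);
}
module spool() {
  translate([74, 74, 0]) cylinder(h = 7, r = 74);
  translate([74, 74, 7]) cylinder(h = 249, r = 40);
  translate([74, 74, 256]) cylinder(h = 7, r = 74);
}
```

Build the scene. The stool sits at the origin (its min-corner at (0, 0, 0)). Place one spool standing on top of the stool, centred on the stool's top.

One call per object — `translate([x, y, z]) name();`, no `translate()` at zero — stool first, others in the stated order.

stool();
translate([63, 106, 414]) spool();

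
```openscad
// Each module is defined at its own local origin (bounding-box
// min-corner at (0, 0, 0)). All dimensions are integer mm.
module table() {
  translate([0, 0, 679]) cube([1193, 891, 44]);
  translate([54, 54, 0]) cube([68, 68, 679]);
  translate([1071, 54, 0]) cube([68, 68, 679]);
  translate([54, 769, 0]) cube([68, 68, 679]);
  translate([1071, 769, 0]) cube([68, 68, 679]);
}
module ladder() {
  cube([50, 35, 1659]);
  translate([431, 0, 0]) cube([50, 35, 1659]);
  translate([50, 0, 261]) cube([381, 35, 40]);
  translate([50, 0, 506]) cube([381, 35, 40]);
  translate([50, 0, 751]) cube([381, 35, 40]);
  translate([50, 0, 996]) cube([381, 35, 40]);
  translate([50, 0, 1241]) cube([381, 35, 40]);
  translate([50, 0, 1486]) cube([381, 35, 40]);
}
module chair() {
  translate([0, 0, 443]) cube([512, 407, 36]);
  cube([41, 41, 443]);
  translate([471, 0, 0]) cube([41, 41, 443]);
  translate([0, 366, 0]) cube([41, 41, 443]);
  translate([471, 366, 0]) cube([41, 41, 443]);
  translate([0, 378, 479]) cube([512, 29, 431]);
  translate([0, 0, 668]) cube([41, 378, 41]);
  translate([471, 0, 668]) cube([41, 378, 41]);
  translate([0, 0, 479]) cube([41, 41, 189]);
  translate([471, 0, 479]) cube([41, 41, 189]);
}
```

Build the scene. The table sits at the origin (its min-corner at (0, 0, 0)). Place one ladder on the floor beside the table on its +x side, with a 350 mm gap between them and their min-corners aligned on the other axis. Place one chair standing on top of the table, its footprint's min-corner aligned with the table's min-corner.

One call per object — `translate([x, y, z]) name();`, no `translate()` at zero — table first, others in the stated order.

table();
translate([1543, 0, 0]) ladder();
translate([0, 0, 723]) chair();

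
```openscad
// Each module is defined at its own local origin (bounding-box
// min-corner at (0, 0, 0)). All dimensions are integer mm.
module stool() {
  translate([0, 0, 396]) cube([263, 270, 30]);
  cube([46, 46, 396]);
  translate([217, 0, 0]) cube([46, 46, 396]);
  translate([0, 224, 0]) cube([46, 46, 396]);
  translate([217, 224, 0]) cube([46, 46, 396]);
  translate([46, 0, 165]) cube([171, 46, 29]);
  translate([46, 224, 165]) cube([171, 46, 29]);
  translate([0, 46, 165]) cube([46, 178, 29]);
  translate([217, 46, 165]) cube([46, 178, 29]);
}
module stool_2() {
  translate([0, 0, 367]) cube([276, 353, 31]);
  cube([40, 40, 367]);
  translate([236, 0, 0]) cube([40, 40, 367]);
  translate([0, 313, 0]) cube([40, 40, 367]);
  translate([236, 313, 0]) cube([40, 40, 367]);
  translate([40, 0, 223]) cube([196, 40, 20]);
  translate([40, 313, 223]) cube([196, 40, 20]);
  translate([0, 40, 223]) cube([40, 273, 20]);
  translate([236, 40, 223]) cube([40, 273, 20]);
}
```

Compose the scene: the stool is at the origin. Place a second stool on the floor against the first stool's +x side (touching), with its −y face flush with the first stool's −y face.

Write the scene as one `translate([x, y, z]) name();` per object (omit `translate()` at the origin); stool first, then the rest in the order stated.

stool();
translate([263, 0, 0]) stool_2();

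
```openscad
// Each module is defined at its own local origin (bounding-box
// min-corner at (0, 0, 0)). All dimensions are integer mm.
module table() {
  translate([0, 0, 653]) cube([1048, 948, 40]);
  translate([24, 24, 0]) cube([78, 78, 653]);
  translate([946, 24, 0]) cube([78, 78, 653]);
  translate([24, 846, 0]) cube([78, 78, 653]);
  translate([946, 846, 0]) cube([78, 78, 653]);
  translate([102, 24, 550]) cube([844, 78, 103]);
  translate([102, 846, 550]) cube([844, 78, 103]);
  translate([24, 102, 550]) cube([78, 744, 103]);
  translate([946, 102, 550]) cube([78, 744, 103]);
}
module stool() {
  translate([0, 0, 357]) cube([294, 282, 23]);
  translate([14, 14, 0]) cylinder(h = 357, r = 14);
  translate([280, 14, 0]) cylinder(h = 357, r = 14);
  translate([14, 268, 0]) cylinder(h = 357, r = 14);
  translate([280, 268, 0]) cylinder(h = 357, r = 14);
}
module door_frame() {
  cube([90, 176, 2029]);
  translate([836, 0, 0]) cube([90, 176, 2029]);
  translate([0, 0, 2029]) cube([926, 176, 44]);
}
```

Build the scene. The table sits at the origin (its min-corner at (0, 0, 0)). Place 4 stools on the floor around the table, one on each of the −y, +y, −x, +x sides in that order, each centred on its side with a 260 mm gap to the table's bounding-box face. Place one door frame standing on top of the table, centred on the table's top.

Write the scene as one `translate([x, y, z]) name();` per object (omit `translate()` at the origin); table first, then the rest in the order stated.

table();
translate([377, -542, 0]) stool();
translate([377, 1208, 0]) stool();
translate([-554, 333, 0]) stool();
translate([1308, 333, 0]) stool();
translate([61, 386, 693]) door_frame();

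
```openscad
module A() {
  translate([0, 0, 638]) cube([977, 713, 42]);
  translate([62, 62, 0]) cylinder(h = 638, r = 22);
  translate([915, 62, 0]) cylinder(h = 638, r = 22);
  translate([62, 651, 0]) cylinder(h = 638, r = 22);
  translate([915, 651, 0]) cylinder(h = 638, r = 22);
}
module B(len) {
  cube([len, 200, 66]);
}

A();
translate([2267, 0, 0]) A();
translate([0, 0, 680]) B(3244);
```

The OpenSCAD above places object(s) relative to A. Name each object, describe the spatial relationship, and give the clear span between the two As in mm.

Second table starts at x = 2267; first ends at x = 977; clear span = 2267 − 977 = 1290 mm.

A is a table. B is a beam. A beam spans the tops of two tables. The clear span between the two tables is 1290 mm.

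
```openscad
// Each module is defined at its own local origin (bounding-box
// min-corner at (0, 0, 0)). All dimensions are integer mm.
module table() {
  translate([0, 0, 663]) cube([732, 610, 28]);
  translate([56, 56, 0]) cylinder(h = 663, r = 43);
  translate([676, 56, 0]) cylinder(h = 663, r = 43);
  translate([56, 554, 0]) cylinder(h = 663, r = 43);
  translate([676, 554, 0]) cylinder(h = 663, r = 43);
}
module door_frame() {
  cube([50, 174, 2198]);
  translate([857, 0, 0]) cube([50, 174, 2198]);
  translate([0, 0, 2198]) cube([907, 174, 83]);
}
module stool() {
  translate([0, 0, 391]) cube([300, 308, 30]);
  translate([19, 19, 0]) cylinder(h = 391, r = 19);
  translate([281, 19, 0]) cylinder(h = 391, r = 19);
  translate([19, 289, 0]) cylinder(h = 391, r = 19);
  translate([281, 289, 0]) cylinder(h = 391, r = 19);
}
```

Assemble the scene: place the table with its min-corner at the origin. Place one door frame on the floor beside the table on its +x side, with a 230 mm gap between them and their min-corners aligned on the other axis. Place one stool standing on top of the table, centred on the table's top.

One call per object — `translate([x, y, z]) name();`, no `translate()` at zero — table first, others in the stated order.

table();
translate([962, 0, 0]) door_frame();
translate([216, 151, 691]) stool();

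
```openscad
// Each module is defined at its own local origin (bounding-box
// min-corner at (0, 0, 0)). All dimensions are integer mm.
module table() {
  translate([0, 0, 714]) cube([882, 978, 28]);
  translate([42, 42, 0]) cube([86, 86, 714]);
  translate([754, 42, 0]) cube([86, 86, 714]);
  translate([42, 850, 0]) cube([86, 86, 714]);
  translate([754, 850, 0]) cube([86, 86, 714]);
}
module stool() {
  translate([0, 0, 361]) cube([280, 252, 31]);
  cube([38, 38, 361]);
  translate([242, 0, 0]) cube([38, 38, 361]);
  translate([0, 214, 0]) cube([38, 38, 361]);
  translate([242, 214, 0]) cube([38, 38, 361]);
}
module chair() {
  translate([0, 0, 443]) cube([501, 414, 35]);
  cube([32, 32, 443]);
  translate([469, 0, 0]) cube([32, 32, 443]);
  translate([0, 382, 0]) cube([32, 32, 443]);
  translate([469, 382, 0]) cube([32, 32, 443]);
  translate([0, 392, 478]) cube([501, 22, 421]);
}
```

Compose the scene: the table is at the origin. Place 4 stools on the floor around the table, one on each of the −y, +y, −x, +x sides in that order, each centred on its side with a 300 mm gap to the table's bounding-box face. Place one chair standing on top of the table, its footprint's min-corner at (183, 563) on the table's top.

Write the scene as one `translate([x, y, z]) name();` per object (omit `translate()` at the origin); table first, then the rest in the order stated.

table();
translate([301, -552, 0]) stool();
translate([301, 1278, 0]) stool();
translate([-580, 363, 0]) stool();
translate([1182, 363, 0]) stool();
translate([183, 563, 742]) chair();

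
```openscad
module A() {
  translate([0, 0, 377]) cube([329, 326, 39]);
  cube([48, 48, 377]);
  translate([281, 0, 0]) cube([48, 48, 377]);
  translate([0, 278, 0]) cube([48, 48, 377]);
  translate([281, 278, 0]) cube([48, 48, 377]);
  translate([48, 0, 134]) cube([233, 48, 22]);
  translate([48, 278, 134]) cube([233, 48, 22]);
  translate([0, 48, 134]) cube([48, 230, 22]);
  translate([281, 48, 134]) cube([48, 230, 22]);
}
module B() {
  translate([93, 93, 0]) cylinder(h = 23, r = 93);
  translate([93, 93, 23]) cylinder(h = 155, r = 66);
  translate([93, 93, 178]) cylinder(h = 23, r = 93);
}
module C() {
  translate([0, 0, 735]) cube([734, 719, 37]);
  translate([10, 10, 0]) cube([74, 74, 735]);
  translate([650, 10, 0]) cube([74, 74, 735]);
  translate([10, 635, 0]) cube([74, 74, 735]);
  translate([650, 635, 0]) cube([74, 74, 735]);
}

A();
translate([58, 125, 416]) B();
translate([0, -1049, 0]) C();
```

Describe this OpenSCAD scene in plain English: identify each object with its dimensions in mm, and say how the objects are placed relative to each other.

A is a four-legged stool. The seat is a 329×326×39 mm slab whose top surface is at z = 416 mm; four square legs, each 48×48 mm in cross-section, run from the floor (z = 0) to the underside of the seat, each flush with a corner of the seat. Four stretchers, 48 mm wide and 22 mm tall, connect adjacent legs with their undersides at z = 134 mm, each running between the inner faces of the legs it joins and aligned with the legs' outer faces on the other axis.

B is a spool: two coaxial disc flanges of radius 93 mm and thickness 23 mm, joined by a core cylinder of radius 66 mm and height 155 mm. The lower flange rests on z = 0 and the three cylinders share a vertical axis.

C is a table with a 734×719 mm rectangular top, 37 mm thick, top surface at z = 772 mm, supported by four 74×74 mm square legs, each inset 10 mm from the nearest pair of top edges, running from the floor.

The spool is on top of the stool. The table is on the floor beside the stool on its −y side.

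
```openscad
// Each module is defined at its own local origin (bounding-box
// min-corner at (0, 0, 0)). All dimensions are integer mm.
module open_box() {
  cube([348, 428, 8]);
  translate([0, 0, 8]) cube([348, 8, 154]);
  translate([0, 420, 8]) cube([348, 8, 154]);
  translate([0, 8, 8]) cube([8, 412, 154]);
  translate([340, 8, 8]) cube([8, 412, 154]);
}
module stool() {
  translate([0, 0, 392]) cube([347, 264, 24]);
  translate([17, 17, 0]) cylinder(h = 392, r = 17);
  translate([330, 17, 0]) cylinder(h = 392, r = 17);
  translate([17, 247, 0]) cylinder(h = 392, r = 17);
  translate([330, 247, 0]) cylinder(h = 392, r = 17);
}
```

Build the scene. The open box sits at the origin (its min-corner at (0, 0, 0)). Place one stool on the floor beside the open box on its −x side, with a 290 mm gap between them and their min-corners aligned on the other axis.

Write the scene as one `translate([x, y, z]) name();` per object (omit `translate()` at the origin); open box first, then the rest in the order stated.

open_box();
translate([-637, 0, 0]) stool();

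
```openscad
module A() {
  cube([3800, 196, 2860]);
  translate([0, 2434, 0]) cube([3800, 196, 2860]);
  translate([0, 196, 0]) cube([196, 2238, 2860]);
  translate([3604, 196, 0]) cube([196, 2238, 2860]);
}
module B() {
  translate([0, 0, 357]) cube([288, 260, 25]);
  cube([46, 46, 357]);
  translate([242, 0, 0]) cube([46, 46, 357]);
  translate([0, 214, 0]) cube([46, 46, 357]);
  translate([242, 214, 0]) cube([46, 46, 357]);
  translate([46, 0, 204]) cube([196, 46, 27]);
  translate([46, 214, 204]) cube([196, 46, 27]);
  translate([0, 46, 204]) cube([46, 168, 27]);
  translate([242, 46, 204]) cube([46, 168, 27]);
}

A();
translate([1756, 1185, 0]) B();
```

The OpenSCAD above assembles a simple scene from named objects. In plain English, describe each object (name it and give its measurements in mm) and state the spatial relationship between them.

A is the wall frame of a small rectangular building: four walls, each 2860 mm tall and 196 mm thick, enclosing a footprint 3800 mm (x) by 2630 mm (y) outside-to-outside, with no floor or roof. The front and back walls (the −y and +y sides) span the full width; the two side walls fit between them.

B is a simple wooden stool: a rectangular seat 288 mm (x) by 260 mm (y), 25 mm thick, top face at z = 382 mm, on four square legs, each 46×46 mm in cross-section. The legs rest on z = 0, each flush with a corner of the seat. Four stretchers, 46 mm wide and 27 mm tall, connect adjacent legs with their undersides at z = 204 mm, each running between the inner faces of the legs it joins and aligned with the legs' outer faces on the other axis.

The stool sits inside the house frame, centred.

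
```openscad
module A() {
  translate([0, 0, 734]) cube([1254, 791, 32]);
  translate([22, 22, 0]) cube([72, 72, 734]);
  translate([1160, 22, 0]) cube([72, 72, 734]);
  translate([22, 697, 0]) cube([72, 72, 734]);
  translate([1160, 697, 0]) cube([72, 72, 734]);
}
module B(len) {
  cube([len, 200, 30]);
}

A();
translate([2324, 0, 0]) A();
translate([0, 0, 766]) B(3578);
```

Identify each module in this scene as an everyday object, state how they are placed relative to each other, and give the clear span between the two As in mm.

A is a table. B is a beam. A beam spans the tops of two tables. The clear span between the two tables is 1070 mm.

Second table starts at x = 2324; first ends at x = 1254; clear span = 2324 − 1254 = 1070 mm.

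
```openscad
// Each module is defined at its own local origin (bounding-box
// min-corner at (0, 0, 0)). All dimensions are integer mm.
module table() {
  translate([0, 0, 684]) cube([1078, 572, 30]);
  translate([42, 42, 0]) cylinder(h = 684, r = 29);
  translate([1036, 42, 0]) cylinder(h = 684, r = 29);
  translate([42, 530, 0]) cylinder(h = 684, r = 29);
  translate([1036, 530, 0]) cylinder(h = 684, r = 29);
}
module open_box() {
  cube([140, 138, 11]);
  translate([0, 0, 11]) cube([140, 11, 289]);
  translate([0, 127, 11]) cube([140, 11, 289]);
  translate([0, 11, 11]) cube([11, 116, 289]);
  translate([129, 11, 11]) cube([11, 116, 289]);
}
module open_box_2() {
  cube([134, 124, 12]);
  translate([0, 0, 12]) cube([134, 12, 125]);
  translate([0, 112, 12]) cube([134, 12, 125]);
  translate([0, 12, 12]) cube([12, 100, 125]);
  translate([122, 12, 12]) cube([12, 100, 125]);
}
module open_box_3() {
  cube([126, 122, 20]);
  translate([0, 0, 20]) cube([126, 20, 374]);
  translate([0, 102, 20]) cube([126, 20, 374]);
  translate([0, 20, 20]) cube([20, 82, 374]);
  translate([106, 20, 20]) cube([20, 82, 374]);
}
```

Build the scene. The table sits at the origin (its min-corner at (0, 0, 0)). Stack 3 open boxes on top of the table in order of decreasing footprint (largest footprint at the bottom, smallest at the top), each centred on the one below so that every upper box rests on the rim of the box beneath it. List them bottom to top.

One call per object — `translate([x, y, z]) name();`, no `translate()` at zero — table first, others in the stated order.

table();
translate([469, 217, 714]) open_box();
translate([472, 224, 1014]) open_box_2();
translate([476, 225, 1151]) open_box_3();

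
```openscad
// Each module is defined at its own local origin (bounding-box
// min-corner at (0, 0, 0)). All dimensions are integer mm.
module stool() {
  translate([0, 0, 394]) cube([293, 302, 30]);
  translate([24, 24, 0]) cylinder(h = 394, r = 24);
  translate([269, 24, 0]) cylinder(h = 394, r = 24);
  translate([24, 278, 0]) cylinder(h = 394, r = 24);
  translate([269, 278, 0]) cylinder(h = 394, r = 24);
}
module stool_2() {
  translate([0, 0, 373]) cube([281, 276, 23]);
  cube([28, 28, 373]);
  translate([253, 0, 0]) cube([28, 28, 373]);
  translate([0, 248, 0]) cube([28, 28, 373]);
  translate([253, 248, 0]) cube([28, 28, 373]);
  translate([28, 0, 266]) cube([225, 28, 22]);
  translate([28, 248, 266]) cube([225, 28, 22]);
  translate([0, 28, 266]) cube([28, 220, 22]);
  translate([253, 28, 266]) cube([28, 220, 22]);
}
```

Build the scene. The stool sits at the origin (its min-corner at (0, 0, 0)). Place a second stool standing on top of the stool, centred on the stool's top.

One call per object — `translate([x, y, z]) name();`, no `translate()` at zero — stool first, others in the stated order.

stool();
translate([6, 13, 424]) stool_2();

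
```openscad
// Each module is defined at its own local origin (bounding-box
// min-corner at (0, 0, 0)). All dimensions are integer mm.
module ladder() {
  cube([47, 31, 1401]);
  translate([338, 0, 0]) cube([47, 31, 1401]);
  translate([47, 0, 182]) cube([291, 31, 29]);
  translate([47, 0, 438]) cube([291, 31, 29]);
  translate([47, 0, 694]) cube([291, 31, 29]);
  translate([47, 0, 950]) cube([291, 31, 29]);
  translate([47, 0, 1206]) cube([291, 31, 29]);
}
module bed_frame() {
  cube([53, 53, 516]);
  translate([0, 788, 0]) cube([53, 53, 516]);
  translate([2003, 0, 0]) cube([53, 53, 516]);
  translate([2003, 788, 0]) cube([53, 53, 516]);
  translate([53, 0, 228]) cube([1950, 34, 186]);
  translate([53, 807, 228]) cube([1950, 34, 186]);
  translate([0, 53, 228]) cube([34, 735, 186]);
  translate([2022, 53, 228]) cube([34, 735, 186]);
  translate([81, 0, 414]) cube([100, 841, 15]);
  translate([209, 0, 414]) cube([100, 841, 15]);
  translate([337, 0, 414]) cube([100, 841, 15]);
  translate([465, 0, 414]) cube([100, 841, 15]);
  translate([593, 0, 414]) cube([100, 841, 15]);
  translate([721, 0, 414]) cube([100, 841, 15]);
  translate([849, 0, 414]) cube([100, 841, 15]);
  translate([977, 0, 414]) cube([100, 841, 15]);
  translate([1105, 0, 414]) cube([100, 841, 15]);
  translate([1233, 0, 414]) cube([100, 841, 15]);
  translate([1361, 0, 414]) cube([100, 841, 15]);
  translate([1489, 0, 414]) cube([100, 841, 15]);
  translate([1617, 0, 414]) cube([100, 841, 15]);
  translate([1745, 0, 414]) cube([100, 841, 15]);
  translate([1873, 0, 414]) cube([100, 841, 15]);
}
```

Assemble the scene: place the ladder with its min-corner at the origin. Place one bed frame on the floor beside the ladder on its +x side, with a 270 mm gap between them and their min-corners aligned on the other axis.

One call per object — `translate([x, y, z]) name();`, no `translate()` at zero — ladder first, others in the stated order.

ladder();
translate([655, 0, 0]) bed_frame();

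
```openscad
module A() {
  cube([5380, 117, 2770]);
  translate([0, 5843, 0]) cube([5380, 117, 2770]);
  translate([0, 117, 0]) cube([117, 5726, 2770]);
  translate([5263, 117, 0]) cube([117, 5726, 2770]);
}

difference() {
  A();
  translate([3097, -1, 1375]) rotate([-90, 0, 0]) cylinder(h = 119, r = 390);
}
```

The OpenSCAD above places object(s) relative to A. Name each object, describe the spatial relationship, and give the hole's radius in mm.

The subtracted cylinder has r = 390 mm.

A is a house frame. The house frame has a circular hole through its front wall. The hole's radius is 390 mm.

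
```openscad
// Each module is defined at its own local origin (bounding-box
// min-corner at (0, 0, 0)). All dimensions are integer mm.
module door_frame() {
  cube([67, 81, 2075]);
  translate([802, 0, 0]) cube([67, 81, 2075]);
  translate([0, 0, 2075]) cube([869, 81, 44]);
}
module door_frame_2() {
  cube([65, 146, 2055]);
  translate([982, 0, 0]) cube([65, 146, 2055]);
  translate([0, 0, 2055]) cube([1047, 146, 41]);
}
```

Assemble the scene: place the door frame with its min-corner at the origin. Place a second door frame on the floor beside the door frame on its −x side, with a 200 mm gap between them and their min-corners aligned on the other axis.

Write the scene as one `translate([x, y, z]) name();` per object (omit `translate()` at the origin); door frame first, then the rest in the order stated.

door_frame();
translate([-1247, 0, 0]) door_frame_2();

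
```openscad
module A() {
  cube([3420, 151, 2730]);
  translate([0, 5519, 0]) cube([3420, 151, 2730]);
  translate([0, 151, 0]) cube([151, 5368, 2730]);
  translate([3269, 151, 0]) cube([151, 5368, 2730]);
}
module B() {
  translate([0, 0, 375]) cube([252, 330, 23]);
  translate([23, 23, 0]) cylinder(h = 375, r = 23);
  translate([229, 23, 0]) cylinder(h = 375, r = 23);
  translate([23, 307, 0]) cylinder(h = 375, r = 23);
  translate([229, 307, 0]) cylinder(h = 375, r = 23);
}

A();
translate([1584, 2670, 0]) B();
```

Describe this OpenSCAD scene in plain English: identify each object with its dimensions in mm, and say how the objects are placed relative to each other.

A is a box-shaped house frame (walls only): outside footprint 3420×5670 mm, wall height 2730 mm, wall thickness 151 mm. The two y-facing walls run the full x-width; the two x-facing walls fit between the inner faces of the y-facing walls.

B is a simple wooden stool: a rectangular seat 252 mm (x) by 330 mm (y), 23 mm thick, top face at z = 398 mm, on four round legs, each 46 mm in diameter. The legs rest on z = 0, each leg's axis is inset half a diameter from the nearest pair of seat edges (so the leg's bounding box is flush with the corner).

The stool sits inside the house frame, centred.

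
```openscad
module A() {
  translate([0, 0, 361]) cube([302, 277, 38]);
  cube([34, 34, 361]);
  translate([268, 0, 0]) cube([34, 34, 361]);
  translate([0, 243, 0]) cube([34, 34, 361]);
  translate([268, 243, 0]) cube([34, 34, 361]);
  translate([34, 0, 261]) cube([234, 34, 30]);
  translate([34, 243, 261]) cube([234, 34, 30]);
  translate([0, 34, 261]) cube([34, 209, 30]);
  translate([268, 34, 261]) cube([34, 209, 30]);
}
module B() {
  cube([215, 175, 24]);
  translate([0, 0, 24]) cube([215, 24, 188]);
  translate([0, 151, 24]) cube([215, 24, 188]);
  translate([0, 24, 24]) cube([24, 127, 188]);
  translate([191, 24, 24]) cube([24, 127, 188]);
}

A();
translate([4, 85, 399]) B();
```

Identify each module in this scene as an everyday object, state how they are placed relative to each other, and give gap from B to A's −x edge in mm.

A is a stool. B is an open box. The open box is on top of the stool. The gap from the open box to the stool's −x edge is 4 mm.

The open box's min-x is at 4; the stool's min-x is 0; gap = 4 mm.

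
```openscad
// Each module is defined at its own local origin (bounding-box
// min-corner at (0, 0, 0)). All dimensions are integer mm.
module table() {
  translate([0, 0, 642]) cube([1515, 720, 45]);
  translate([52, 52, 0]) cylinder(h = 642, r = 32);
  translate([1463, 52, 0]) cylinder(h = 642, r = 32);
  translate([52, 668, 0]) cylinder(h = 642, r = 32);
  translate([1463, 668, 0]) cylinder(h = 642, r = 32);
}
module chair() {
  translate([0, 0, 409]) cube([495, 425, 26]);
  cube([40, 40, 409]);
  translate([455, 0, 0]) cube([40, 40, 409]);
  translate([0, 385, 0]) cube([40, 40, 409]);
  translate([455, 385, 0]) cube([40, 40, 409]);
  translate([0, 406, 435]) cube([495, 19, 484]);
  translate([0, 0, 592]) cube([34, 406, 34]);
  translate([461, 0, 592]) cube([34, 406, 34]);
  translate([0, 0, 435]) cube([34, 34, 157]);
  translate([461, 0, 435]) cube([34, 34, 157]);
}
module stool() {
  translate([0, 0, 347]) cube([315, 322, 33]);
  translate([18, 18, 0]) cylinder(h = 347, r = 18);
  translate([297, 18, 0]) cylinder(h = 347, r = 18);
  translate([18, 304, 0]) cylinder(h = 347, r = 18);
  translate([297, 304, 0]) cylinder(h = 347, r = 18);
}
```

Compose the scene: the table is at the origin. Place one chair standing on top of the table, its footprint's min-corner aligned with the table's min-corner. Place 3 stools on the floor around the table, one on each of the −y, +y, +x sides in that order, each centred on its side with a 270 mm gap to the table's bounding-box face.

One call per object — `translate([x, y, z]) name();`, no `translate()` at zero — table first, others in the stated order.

table();
translate([0, 0, 687]) chair();
translate([600, -592, 0]) stool();
translate([600, 990, 0]) stool();
translate([1785, 199, 0]) stool();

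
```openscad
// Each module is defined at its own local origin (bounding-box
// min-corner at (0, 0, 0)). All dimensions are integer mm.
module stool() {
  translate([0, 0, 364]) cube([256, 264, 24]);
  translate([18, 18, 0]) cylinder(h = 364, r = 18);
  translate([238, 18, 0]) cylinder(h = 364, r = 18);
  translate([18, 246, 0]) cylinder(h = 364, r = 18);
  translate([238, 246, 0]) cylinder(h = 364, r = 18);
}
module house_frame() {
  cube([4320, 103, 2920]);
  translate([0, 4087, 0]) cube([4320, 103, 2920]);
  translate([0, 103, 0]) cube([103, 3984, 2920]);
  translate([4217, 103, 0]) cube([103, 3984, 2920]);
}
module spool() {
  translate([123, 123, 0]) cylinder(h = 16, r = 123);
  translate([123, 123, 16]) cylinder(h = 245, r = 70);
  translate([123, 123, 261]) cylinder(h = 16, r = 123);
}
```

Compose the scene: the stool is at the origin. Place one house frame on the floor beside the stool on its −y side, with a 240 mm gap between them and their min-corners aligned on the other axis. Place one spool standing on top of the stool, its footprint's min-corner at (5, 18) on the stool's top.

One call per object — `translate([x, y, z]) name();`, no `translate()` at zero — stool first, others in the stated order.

stool();
translate([0, -4430, 0]) house_frame();
translate([5, 18, 388]) spool();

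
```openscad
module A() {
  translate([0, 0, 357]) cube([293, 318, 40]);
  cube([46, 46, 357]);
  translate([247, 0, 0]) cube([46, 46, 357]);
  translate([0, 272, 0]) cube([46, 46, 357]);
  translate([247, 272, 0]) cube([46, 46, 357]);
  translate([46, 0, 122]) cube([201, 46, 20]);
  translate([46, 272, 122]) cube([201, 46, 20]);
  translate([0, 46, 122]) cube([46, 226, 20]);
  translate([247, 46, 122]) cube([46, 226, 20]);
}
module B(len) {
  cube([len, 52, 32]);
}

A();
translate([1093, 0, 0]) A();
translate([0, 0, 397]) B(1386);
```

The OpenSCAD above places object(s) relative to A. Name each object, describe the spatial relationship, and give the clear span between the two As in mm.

Second stool starts at x = 1093; first ends at x = 293; clear span = 1093 − 293 = 800 mm.

A is a stool. B is a beam. A beam spans the tops of two stools. The clear span between the two stools is 800 mm.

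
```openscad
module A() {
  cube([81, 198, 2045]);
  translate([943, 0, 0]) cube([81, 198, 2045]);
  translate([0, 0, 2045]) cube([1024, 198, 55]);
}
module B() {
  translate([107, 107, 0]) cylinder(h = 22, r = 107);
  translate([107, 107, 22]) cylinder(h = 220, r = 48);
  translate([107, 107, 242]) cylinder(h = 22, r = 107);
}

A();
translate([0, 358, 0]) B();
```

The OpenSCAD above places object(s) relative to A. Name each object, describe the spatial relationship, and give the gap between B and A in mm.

The spool's nearest face is 160 mm from the door frame's +y face.

A is a door frame. B is a spool. The spool is on the floor beside the door frame on its +y side. The gap between the spool and the door frame is 160 mm.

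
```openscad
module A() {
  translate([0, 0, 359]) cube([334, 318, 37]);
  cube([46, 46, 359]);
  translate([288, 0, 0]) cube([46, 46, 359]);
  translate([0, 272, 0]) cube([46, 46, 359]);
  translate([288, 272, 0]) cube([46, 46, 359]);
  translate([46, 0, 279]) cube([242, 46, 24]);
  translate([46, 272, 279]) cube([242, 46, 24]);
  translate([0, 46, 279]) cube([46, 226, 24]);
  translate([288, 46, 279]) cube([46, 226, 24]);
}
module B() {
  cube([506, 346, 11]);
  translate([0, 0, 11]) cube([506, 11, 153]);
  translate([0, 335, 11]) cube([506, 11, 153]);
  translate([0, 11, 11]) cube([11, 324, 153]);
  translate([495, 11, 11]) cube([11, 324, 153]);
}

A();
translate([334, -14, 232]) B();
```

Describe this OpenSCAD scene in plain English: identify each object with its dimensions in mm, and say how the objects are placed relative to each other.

A is a simple wooden stool: a rectangular seat 334 mm (x) by 318 mm (y), 37 mm thick, top face at z = 396 mm, on four square legs, each 46×46 mm in cross-section. The legs rest on z = 0, each flush with a corner of the seat. Four stretchers, 46 mm wide and 24 mm tall, connect adjacent legs with their undersides at z = 279 mm, each running between the inner faces of the legs it joins and aligned with the legs' outer faces on the other axis.

B is an open-topped rectangular box: outside dimensions 506×346×164 mm, with a uniform wall and base thickness of 11 mm. The base is a full 506×346 slab on the floor; four walls sit on top of the base. The front and back walls (the −y and +y sides) span the full width; the two side walls fit between them.

The open box is beside the stool with their tops flush at z = 396.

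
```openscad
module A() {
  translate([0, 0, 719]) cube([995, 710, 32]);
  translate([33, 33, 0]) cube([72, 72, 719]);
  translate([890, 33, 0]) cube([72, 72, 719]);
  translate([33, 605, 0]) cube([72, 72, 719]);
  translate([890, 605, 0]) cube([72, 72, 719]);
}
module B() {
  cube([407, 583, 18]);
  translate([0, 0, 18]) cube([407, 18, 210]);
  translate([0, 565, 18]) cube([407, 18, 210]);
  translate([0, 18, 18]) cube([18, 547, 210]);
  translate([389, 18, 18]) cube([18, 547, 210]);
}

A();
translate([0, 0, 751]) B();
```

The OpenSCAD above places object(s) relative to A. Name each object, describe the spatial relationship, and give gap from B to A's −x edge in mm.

The open box's min-x is at 0; the table's min-x is 0; gap = 0 mm.

A is a table. B is an open box. The open box is on top of the table. The gap from the open box to the table's −x edge is 0 mm.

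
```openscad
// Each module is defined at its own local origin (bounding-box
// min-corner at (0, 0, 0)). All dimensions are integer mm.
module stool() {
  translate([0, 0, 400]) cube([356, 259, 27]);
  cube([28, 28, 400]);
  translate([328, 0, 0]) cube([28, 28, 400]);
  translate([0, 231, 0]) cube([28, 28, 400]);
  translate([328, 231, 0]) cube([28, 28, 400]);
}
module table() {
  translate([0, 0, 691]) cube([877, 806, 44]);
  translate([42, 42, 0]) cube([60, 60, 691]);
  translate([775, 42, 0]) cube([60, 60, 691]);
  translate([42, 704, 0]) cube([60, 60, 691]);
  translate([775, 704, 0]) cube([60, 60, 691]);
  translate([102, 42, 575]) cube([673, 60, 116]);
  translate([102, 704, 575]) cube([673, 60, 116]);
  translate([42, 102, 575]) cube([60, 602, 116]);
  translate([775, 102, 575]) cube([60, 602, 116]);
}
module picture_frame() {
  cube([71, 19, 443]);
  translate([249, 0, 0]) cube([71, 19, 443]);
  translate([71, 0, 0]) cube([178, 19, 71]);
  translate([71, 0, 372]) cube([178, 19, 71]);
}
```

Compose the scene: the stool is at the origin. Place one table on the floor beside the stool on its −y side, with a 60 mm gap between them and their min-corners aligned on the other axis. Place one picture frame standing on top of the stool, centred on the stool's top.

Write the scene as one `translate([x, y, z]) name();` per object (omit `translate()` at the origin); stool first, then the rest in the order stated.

stool();
translate([0, -866, 0]) table();
translate([18, 120, 427]) picture_frame();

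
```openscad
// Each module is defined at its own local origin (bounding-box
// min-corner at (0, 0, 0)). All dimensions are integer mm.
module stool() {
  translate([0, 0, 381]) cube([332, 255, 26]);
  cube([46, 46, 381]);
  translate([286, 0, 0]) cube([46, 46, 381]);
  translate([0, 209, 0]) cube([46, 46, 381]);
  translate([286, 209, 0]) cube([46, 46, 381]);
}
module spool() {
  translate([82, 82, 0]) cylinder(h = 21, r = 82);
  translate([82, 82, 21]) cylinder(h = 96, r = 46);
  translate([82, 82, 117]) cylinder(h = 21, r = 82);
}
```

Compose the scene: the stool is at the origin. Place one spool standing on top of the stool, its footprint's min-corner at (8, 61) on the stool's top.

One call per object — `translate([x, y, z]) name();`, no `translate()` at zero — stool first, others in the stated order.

stool();
translate([8, 61, 407]) spool();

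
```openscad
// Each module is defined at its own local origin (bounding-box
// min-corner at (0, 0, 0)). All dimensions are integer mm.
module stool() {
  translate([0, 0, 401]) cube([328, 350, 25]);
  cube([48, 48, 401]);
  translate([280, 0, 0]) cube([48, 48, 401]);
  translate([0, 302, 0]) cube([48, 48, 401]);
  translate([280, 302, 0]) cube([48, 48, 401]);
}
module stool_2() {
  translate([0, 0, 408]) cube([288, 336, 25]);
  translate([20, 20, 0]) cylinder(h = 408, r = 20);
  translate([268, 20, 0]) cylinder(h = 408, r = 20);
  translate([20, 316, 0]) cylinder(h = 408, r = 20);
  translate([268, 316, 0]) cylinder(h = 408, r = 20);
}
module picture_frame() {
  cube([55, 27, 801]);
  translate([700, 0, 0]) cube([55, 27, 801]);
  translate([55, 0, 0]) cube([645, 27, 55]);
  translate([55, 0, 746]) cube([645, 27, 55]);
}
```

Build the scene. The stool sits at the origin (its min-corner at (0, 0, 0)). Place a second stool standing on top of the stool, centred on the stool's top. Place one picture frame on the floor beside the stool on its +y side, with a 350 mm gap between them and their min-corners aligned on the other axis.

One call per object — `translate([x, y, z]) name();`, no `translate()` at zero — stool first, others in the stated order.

stool();
translate([20, 7, 426]) stool_2();
translate([0, 700, 0]) picture_frame();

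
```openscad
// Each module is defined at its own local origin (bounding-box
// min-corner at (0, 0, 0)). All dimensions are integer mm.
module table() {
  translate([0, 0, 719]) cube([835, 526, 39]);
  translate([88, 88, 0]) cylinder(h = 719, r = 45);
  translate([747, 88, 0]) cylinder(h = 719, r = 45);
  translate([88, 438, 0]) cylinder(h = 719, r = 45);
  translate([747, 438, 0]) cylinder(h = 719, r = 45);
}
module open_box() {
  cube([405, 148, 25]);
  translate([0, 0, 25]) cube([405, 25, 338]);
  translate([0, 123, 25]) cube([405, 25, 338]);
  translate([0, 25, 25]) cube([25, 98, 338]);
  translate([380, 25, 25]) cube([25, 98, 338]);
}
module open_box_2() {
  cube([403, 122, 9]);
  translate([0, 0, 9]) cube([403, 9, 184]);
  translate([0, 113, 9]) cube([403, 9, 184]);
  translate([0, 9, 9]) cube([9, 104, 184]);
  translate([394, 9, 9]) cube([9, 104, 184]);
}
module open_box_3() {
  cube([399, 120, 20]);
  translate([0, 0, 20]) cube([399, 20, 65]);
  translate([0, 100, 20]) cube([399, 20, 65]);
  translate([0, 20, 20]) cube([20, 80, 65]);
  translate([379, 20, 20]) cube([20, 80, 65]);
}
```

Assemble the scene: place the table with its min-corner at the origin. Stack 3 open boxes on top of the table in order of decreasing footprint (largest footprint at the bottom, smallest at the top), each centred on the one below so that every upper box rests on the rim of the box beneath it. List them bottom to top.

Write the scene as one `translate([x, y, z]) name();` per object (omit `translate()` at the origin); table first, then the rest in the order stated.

table();
translate([215, 189, 758]) open_box();
translate([216, 202, 1121]) open_box_2();
translate([218, 203, 1314]) open_box_3();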